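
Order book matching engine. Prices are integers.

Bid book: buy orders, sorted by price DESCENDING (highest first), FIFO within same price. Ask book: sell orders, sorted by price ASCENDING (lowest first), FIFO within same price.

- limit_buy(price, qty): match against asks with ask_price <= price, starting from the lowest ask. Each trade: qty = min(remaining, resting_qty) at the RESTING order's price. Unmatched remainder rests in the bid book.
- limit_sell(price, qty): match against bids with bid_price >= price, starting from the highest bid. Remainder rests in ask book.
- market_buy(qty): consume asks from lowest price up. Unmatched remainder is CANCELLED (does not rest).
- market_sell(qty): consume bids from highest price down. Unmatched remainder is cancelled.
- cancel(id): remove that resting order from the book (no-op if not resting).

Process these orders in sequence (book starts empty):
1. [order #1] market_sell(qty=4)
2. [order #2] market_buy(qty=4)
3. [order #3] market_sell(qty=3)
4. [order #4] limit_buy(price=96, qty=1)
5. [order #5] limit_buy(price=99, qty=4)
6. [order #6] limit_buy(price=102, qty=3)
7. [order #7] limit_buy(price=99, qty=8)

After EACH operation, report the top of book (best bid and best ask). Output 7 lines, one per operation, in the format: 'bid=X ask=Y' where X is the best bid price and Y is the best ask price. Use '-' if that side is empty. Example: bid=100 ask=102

After op 1 [order #1] market_sell(qty=4): fills=none; bids=[-] asks=[-]
After op 2 [order #2] market_buy(qty=4): fills=none; bids=[-] asks=[-]
After op 3 [order #3] market_sell(qty=3): fills=none; bids=[-] asks=[-]
After op 4 [order #4] limit_buy(price=96, qty=1): fills=none; bids=[#4:1@96] asks=[-]
After op 5 [order #5] limit_buy(price=99, qty=4): fills=none; bids=[#5:4@99 #4:1@96] asks=[-]
After op 6 [order #6] limit_buy(price=102, qty=3): fills=none; bids=[#6:3@102 #5:4@99 #4:1@96] asks=[-]
After op 7 [order #7] limit_buy(price=99, qty=8): fills=none; bids=[#6:3@102 #5:4@99 #7:8@99 #4:1@96] asks=[-]

Answer: bid=- ask=-
bid=- ask=-
bid=- ask=-
bid=96 ask=-
bid=99 ask=-
bid=102 ask=-
bid=102 ask=-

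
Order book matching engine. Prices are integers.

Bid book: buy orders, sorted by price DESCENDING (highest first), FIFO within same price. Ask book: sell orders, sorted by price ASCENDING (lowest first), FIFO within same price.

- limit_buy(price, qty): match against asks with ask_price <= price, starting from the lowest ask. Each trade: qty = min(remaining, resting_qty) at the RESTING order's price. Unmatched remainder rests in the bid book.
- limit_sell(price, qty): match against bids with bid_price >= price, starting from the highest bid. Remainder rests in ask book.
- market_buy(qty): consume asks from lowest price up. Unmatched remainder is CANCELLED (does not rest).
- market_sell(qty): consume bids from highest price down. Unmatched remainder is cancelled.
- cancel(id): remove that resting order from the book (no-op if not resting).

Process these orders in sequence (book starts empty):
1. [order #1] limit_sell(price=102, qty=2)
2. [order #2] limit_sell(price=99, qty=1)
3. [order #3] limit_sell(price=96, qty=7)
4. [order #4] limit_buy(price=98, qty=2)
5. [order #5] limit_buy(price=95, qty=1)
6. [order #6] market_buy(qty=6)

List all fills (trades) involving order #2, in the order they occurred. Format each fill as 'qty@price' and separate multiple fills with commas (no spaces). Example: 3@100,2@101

After op 1 [order #1] limit_sell(price=102, qty=2): fills=none; bids=[-] asks=[#1:2@102]
After op 2 [order #2] limit_sell(price=99, qty=1): fills=none; bids=[-] asks=[#2:1@99 #1:2@102]
After op 3 [order #3] limit_sell(price=96, qty=7): fills=none; bids=[-] asks=[#3:7@96 #2:1@99 #1:2@102]
After op 4 [order #4] limit_buy(price=98, qty=2): fills=#4x#3:2@96; bids=[-] asks=[#3:5@96 #2:1@99 #1:2@102]
After op 5 [order #5] limit_buy(price=95, qty=1): fills=none; bids=[#5:1@95] asks=[#3:5@96 #2:1@99 #1:2@102]
After op 6 [order #6] market_buy(qty=6): fills=#6x#3:5@96 #6x#2:1@99; bids=[#5:1@95] asks=[#1:2@102]

Answer: 1@99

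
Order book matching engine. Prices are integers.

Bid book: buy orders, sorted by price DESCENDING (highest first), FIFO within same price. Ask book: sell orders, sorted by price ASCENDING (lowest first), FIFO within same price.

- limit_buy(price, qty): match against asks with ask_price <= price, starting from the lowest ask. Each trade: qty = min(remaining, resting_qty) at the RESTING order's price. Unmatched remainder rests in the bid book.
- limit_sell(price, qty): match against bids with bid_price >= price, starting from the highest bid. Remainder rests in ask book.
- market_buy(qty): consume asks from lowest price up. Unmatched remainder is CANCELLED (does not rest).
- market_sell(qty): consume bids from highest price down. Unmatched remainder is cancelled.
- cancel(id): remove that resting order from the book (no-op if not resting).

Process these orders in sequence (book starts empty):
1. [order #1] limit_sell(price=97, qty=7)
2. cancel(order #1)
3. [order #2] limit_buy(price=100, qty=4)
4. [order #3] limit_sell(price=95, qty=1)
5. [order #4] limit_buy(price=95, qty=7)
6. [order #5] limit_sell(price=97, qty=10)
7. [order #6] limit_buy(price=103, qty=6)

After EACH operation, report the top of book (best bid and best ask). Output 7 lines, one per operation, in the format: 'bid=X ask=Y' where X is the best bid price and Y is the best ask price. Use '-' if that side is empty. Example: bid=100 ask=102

Answer: bid=- ask=97
bid=- ask=-
bid=100 ask=-
bid=100 ask=-
bid=100 ask=-
bid=95 ask=97
bid=95 ask=97

Derivation:
After op 1 [order #1] limit_sell(price=97, qty=7): fills=none; bids=[-] asks=[#1:7@97]
After op 2 cancel(order #1): fills=none; bids=[-] asks=[-]
After op 3 [order #2] limit_buy(price=100, qty=4): fills=none; bids=[#2:4@100] asks=[-]
After op 4 [order #3] limit_sell(price=95, qty=1): fills=#2x#3:1@100; bids=[#2:3@100] asks=[-]
After op 5 [order #4] limit_buy(price=95, qty=7): fills=none; bids=[#2:3@100 #4:7@95] asks=[-]
After op 6 [order #5] limit_sell(price=97, qty=10): fills=#2x#5:3@100; bids=[#4:7@95] asks=[#5:7@97]
After op 7 [order #6] limit_buy(price=103, qty=6): fills=#6x#5:6@97; bids=[#4:7@95] asks=[#5:1@97]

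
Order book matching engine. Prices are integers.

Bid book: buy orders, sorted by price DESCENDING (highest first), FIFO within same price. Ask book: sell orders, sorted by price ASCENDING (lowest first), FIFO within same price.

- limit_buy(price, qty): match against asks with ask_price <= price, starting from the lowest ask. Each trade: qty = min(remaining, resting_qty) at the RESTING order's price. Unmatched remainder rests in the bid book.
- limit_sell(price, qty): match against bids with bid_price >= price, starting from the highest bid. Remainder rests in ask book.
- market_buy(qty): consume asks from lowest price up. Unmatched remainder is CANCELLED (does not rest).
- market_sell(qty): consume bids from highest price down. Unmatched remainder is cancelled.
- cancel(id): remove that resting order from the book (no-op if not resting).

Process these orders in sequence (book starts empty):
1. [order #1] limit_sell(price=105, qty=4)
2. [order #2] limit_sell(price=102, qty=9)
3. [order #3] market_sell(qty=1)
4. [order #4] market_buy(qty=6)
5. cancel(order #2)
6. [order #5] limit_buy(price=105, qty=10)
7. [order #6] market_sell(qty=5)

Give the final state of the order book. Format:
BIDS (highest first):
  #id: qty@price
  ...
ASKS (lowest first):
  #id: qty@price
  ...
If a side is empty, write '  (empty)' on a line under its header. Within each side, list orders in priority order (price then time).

Answer: BIDS (highest first):
  #5: 1@105
ASKS (lowest first):
  (empty)

Derivation:
After op 1 [order #1] limit_sell(price=105, qty=4): fills=none; bids=[-] asks=[#1:4@105]
After op 2 [order #2] limit_sell(price=102, qty=9): fills=none; bids=[-] asks=[#2:9@102 #1:4@105]
After op 3 [order #3] market_sell(qty=1): fills=none; bids=[-] asks=[#2:9@102 #1:4@105]
After op 4 [order #4] market_buy(qty=6): fills=#4x#2:6@102; bids=[-] asks=[#2:3@102 #1:4@105]
After op 5 cancel(order #2): fills=none; bids=[-] asks=[#1:4@105]
After op 6 [order #5] limit_buy(price=105, qty=10): fills=#5x#1:4@105; bids=[#5:6@105] asks=[-]
After op 7 [order #6] market_sell(qty=5): fills=#5x#6:5@105; bids=[#5:1@105] asks=[-]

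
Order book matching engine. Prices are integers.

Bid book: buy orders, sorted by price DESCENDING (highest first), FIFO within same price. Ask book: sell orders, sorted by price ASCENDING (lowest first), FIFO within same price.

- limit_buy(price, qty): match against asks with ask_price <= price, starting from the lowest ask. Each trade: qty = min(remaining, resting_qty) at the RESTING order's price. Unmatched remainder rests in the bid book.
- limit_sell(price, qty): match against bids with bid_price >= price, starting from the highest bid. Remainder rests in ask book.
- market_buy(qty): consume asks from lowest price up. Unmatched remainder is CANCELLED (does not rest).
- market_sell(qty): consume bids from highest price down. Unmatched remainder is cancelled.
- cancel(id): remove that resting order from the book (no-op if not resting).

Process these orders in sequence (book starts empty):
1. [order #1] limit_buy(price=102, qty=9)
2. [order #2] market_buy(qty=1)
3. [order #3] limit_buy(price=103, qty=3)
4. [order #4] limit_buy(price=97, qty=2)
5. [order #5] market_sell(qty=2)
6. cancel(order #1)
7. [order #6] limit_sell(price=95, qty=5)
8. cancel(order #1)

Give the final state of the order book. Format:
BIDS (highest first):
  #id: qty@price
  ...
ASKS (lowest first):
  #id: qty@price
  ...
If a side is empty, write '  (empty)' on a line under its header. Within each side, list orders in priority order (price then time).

After op 1 [order #1] limit_buy(price=102, qty=9): fills=none; bids=[#1:9@102] asks=[-]
After op 2 [order #2] market_buy(qty=1): fills=none; bids=[#1:9@102] asks=[-]
After op 3 [order #3] limit_buy(price=103, qty=3): fills=none; bids=[#3:3@103 #1:9@102] asks=[-]
After op 4 [order #4] limit_buy(price=97, qty=2): fills=none; bids=[#3:3@103 #1:9@102 #4:2@97] asks=[-]
After op 5 [order #5] market_sell(qty=2): fills=#3x#5:2@103; bids=[#3:1@103 #1:9@102 #4:2@97] asks=[-]
After op 6 cancel(order #1): fills=none; bids=[#3:1@103 #4:2@97] asks=[-]
After op 7 [order #6] limit_sell(price=95, qty=5): fills=#3x#6:1@103 #4x#6:2@97; bids=[-] asks=[#6:2@95]
After op 8 cancel(order #1): fills=none; bids=[-] asks=[#6:2@95]

Answer: BIDS (highest first):
  (empty)
ASKS (lowest first):
  #6: 2@95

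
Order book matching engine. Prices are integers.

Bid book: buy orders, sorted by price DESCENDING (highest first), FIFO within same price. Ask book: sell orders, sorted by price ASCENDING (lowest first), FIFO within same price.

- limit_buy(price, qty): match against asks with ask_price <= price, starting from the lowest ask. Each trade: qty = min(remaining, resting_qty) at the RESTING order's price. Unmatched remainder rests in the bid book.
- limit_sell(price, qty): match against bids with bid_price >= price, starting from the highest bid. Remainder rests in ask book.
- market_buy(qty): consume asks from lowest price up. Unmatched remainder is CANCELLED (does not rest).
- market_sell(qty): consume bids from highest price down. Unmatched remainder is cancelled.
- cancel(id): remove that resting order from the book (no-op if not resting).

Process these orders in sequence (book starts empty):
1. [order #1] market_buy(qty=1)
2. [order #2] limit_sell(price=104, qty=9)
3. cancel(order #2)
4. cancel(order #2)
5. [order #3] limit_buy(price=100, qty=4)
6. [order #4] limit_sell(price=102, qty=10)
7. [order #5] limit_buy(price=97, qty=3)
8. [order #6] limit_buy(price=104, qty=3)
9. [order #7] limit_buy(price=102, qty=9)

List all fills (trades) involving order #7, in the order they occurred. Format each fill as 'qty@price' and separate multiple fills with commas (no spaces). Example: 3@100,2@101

Answer: 7@102

Derivation:
After op 1 [order #1] market_buy(qty=1): fills=none; bids=[-] asks=[-]
After op 2 [order #2] limit_sell(price=104, qty=9): fills=none; bids=[-] asks=[#2:9@104]
After op 3 cancel(order #2): fills=none; bids=[-] asks=[-]
After op 4 cancel(order #2): fills=none; bids=[-] asks=[-]
After op 5 [order #3] limit_buy(price=100, qty=4): fills=none; bids=[#3:4@100] asks=[-]
After op 6 [order #4] limit_sell(price=102, qty=10): fills=none; bids=[#3:4@100] asks=[#4:10@102]
After op 7 [order #5] limit_buy(price=97, qty=3): fills=none; bids=[#3:4@100 #5:3@97] asks=[#4:10@102]
After op 8 [order #6] limit_buy(price=104, qty=3): fills=#6x#4:3@102; bids=[#3:4@100 #5:3@97] asks=[#4:7@102]
After op 9 [order #7] limit_buy(price=102, qty=9): fills=#7x#4:7@102; bids=[#7:2@102 #3:4@100 #5:3@97] asks=[-]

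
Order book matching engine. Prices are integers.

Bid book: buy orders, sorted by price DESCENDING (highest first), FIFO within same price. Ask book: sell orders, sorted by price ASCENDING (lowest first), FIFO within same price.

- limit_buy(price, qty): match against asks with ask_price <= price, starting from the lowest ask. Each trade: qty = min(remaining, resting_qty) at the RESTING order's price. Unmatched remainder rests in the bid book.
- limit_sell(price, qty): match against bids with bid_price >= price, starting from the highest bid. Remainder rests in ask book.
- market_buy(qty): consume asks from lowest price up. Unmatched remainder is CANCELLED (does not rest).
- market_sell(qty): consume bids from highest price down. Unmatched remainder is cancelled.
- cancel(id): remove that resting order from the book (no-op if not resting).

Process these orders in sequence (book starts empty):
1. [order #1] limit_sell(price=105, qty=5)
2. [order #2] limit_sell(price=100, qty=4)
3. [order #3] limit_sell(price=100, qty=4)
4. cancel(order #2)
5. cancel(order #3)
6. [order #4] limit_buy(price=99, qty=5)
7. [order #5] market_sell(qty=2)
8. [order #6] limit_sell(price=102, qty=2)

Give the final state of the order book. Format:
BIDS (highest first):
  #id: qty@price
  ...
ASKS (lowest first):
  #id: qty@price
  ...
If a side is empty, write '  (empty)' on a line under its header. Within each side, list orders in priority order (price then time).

After op 1 [order #1] limit_sell(price=105, qty=5): fills=none; bids=[-] asks=[#1:5@105]
After op 2 [order #2] limit_sell(price=100, qty=4): fills=none; bids=[-] asks=[#2:4@100 #1:5@105]
After op 3 [order #3] limit_sell(price=100, qty=4): fills=none; bids=[-] asks=[#2:4@100 #3:4@100 #1:5@105]
After op 4 cancel(order #2): fills=none; bids=[-] asks=[#3:4@100 #1:5@105]
After op 5 cancel(order #3): fills=none; bids=[-] asks=[#1:5@105]
After op 6 [order #4] limit_buy(price=99, qty=5): fills=none; bids=[#4:5@99] asks=[#1:5@105]
After op 7 [order #5] market_sell(qty=2): fills=#4x#5:2@99; bids=[#4:3@99] asks=[#1:5@105]
After op 8 [order #6] limit_sell(price=102, qty=2): fills=none; bids=[#4:3@99] asks=[#6:2@102 #1:5@105]

Answer: BIDS (highest first):
  #4: 3@99
ASKS (lowest first):
  #6: 2@102
  #1: 5@105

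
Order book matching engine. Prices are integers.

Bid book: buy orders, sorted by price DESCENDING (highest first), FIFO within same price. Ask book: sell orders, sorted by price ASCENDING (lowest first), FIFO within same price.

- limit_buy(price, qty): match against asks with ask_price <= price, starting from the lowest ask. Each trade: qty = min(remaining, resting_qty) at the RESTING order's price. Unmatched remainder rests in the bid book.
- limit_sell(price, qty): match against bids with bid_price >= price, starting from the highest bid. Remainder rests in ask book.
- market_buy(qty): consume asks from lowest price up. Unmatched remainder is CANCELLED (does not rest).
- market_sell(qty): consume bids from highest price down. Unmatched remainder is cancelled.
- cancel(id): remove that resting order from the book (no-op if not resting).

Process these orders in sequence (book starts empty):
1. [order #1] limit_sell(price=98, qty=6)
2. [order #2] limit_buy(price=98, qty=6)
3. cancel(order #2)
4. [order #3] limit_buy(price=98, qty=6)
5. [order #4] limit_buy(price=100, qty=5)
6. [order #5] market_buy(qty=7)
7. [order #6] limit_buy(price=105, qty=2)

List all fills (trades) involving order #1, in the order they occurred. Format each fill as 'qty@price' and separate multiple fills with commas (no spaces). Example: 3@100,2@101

After op 1 [order #1] limit_sell(price=98, qty=6): fills=none; bids=[-] asks=[#1:6@98]
After op 2 [order #2] limit_buy(price=98, qty=6): fills=#2x#1:6@98; bids=[-] asks=[-]
After op 3 cancel(order #2): fills=none; bids=[-] asks=[-]
After op 4 [order #3] limit_buy(price=98, qty=6): fills=none; bids=[#3:6@98] asks=[-]
After op 5 [order #4] limit_buy(price=100, qty=5): fills=none; bids=[#4:5@100 #3:6@98] asks=[-]
After op 6 [order #5] market_buy(qty=7): fills=none; bids=[#4:5@100 #3:6@98] asks=[-]
After op 7 [order #6] limit_buy(price=105, qty=2): fills=none; bids=[#6:2@105 #4:5@100 #3:6@98] asks=[-]

Answer: 6@98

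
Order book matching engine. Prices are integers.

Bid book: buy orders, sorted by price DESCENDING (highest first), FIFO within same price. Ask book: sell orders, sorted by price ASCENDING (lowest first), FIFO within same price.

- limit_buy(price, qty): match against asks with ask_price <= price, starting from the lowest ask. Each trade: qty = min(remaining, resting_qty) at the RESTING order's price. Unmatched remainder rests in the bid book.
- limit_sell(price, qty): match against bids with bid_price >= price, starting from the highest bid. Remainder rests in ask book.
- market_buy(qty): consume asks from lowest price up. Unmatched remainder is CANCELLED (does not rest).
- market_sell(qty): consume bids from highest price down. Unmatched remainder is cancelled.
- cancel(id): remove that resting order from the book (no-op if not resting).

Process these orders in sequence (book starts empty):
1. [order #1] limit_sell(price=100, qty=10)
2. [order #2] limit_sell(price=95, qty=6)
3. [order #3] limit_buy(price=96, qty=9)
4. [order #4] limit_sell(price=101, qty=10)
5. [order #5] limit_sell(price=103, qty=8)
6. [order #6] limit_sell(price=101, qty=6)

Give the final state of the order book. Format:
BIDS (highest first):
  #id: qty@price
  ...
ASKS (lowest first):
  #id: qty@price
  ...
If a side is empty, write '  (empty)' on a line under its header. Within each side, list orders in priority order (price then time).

Answer: BIDS (highest first):
  #3: 3@96
ASKS (lowest first):
  #1: 10@100
  #4: 10@101
  #6: 6@101
  #5: 8@103

Derivation:
After op 1 [order #1] limit_sell(price=100, qty=10): fills=none; bids=[-] asks=[#1:10@100]
After op 2 [order #2] limit_sell(price=95, qty=6): fills=none; bids=[-] asks=[#2:6@95 #1:10@100]
After op 3 [order #3] limit_buy(price=96, qty=9): fills=#3x#2:6@95; bids=[#3:3@96] asks=[#1:10@100]
After op 4 [order #4] limit_sell(price=101, qty=10): fills=none; bids=[#3:3@96] asks=[#1:10@100 #4:10@101]
After op 5 [order #5] limit_sell(price=103, qty=8): fills=none; bids=[#3:3@96] asks=[#1:10@100 #4:10@101 #5:8@103]
After op 6 [order #6] limit_sell(price=101, qty=6): fills=none; bids=[#3:3@96] asks=[#1:10@100 #4:10@101 #6:6@101 #5:8@103]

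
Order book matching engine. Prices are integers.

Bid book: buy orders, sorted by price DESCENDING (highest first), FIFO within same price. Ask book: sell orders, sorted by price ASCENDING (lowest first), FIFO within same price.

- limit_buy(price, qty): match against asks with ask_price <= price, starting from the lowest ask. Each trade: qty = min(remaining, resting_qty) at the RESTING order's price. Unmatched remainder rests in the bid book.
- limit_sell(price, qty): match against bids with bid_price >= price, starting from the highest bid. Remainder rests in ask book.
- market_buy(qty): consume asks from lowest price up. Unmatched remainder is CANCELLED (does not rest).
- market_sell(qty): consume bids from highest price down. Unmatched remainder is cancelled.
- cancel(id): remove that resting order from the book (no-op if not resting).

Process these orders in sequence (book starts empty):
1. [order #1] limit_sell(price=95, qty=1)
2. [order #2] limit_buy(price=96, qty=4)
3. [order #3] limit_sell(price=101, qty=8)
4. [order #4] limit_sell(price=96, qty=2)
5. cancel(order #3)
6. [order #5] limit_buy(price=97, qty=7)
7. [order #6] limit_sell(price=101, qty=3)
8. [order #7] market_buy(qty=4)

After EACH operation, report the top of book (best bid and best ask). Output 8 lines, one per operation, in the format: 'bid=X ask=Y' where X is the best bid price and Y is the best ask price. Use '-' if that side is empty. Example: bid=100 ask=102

Answer: bid=- ask=95
bid=96 ask=-
bid=96 ask=101
bid=96 ask=101
bid=96 ask=-
bid=97 ask=-
bid=97 ask=101
bid=97 ask=-

Derivation:
After op 1 [order #1] limit_sell(price=95, qty=1): fills=none; bids=[-] asks=[#1:1@95]
After op 2 [order #2] limit_buy(price=96, qty=4): fills=#2x#1:1@95; bids=[#2:3@96] asks=[-]
After op 3 [order #3] limit_sell(price=101, qty=8): fills=none; bids=[#2:3@96] asks=[#3:8@101]
After op 4 [order #4] limit_sell(price=96, qty=2): fills=#2x#4:2@96; bids=[#2:1@96] asks=[#3:8@101]
After op 5 cancel(order #3): fills=none; bids=[#2:1@96] asks=[-]
After op 6 [order #5] limit_buy(price=97, qty=7): fills=none; bids=[#5:7@97 #2:1@96] asks=[-]
After op 7 [order #6] limit_sell(price=101, qty=3): fills=none; bids=[#5:7@97 #2:1@96] asks=[#6:3@101]
After op 8 [order #7] market_buy(qty=4): fills=#7x#6:3@101; bids=[#5:7@97 #2:1@96] asks=[-]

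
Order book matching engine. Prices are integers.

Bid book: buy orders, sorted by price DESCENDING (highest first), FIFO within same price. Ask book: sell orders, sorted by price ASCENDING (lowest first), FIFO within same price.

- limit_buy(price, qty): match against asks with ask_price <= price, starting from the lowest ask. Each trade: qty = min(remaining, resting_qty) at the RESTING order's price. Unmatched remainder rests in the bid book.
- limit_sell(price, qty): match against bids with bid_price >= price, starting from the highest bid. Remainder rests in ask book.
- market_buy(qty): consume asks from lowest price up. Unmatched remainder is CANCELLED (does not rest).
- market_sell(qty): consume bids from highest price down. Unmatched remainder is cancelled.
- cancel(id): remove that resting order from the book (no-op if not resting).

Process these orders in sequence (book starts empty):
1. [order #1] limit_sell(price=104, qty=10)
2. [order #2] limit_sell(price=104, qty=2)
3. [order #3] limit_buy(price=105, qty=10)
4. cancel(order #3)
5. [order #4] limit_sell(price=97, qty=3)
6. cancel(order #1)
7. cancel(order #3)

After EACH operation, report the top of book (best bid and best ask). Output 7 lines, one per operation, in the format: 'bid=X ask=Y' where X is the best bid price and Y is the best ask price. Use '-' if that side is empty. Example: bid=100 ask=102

After op 1 [order #1] limit_sell(price=104, qty=10): fills=none; bids=[-] asks=[#1:10@104]
After op 2 [order #2] limit_sell(price=104, qty=2): fills=none; bids=[-] asks=[#1:10@104 #2:2@104]
After op 3 [order #3] limit_buy(price=105, qty=10): fills=#3x#1:10@104; bids=[-] asks=[#2:2@104]
After op 4 cancel(order #3): fills=none; bids=[-] asks=[#2:2@104]
After op 5 [order #4] limit_sell(price=97, qty=3): fills=none; bids=[-] asks=[#4:3@97 #2:2@104]
After op 6 cancel(order #1): fills=none; bids=[-] asks=[#4:3@97 #2:2@104]
After op 7 cancel(order #3): fills=none; bids=[-] asks=[#4:3@97 #2:2@104]

Answer: bid=- ask=104
bid=- ask=104
bid=- ask=104
bid=- ask=104
bid=- ask=97
bid=- ask=97
bid=- ask=97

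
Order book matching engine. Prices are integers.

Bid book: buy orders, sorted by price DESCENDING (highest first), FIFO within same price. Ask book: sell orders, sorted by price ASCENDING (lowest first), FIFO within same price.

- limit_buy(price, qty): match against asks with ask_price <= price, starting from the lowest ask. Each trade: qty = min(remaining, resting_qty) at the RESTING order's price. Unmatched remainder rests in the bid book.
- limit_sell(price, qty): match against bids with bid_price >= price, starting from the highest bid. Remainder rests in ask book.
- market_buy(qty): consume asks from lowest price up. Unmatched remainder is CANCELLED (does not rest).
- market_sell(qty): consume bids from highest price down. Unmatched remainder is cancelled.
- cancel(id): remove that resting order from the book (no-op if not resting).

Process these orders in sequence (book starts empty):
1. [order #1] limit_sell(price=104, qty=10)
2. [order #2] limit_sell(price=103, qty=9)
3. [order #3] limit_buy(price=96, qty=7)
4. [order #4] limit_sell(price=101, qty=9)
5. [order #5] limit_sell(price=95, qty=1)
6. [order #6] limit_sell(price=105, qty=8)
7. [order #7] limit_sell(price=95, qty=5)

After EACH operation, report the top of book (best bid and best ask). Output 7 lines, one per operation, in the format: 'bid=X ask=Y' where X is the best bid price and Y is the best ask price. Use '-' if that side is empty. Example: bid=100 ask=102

After op 1 [order #1] limit_sell(price=104, qty=10): fills=none; bids=[-] asks=[#1:10@104]
After op 2 [order #2] limit_sell(price=103, qty=9): fills=none; bids=[-] asks=[#2:9@103 #1:10@104]
After op 3 [order #3] limit_buy(price=96, qty=7): fills=none; bids=[#3:7@96] asks=[#2:9@103 #1:10@104]
After op 4 [order #4] limit_sell(price=101, qty=9): fills=none; bids=[#3:7@96] asks=[#4:9@101 #2:9@103 #1:10@104]
After op 5 [order #5] limit_sell(price=95, qty=1): fills=#3x#5:1@96; bids=[#3:6@96] asks=[#4:9@101 #2:9@103 #1:10@104]
After op 6 [order #6] limit_sell(price=105, qty=8): fills=none; bids=[#3:6@96] asks=[#4:9@101 #2:9@103 #1:10@104 #6:8@105]
After op 7 [order #7] limit_sell(price=95, qty=5): fills=#3x#7:5@96; bids=[#3:1@96] asks=[#4:9@101 #2:9@103 #1:10@104 #6:8@105]

Answer: bid=- ask=104
bid=- ask=103
bid=96 ask=103
bid=96 ask=101
bid=96 ask=101
bid=96 ask=101
bid=96 ask=101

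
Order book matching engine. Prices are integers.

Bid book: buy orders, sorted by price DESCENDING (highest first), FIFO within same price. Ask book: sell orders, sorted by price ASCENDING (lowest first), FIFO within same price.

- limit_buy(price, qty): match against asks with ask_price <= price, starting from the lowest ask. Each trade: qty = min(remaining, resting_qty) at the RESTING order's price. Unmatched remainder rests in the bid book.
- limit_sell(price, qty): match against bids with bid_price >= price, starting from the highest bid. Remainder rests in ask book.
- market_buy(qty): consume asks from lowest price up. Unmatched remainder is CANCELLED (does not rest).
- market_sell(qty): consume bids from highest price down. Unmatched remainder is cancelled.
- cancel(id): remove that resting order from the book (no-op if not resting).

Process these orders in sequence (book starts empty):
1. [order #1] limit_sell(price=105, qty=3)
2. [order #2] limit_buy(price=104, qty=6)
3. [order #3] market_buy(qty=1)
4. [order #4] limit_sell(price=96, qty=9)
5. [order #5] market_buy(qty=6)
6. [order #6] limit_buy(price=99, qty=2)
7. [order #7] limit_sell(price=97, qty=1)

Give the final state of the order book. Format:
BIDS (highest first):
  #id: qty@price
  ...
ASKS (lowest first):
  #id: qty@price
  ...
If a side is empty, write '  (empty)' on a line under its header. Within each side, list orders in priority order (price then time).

After op 1 [order #1] limit_sell(price=105, qty=3): fills=none; bids=[-] asks=[#1:3@105]
After op 2 [order #2] limit_buy(price=104, qty=6): fills=none; bids=[#2:6@104] asks=[#1:3@105]
After op 3 [order #3] market_buy(qty=1): fills=#3x#1:1@105; bids=[#2:6@104] asks=[#1:2@105]
After op 4 [order #4] limit_sell(price=96, qty=9): fills=#2x#4:6@104; bids=[-] asks=[#4:3@96 #1:2@105]
After op 5 [order #5] market_buy(qty=6): fills=#5x#4:3@96 #5x#1:2@105; bids=[-] asks=[-]
After op 6 [order #6] limit_buy(price=99, qty=2): fills=none; bids=[#6:2@99] asks=[-]
After op 7 [order #7] limit_sell(price=97, qty=1): fills=#6x#7:1@99; bids=[#6:1@99] asks=[-]

Answer: BIDS (highest first):
  #6: 1@99
ASKS (lowest first):
  (empty)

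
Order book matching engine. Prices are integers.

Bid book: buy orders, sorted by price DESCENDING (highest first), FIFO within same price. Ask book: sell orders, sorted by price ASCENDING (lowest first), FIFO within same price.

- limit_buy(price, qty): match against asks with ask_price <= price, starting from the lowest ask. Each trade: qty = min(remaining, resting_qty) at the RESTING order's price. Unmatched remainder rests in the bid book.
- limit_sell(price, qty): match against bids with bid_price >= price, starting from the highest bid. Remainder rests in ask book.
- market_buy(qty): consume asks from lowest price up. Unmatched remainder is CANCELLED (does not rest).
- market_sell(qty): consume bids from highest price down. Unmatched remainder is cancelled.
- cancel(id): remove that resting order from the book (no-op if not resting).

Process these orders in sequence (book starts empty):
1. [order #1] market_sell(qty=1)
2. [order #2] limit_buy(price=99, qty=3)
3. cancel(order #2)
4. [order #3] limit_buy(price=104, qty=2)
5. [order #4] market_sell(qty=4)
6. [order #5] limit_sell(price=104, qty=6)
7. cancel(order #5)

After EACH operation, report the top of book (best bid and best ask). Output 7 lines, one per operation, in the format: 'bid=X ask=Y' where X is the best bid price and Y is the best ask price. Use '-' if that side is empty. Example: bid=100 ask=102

After op 1 [order #1] market_sell(qty=1): fills=none; bids=[-] asks=[-]
After op 2 [order #2] limit_buy(price=99, qty=3): fills=none; bids=[#2:3@99] asks=[-]
After op 3 cancel(order #2): fills=none; bids=[-] asks=[-]
After op 4 [order #3] limit_buy(price=104, qty=2): fills=none; bids=[#3:2@104] asks=[-]
After op 5 [order #4] market_sell(qty=4): fills=#3x#4:2@104; bids=[-] asks=[-]
After op 6 [order #5] limit_sell(price=104, qty=6): fills=none; bids=[-] asks=[#5:6@104]
After op 7 cancel(order #5): fills=none; bids=[-] asks=[-]

Answer: bid=- ask=-
bid=99 ask=-
bid=- ask=-
bid=104 ask=-
bid=- ask=-
bid=- ask=104
bid=- ask=-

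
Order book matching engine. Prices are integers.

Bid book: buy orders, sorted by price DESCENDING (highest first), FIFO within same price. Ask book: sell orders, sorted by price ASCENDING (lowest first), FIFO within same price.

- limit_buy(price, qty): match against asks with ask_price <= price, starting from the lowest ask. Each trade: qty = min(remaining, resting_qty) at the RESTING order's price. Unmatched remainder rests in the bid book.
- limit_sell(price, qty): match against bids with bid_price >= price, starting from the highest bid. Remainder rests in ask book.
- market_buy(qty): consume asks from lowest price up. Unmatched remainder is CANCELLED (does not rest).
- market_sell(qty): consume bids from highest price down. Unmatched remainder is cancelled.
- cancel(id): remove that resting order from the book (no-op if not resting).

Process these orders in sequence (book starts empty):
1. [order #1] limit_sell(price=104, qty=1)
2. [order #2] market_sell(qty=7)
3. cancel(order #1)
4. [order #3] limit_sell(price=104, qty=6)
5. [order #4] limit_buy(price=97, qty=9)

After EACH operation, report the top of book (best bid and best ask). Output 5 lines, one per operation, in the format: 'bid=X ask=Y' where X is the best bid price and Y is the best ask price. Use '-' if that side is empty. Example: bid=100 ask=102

After op 1 [order #1] limit_sell(price=104, qty=1): fills=none; bids=[-] asks=[#1:1@104]
After op 2 [order #2] market_sell(qty=7): fills=none; bids=[-] asks=[#1:1@104]
After op 3 cancel(order #1): fills=none; bids=[-] asks=[-]
After op 4 [order #3] limit_sell(price=104, qty=6): fills=none; bids=[-] asks=[#3:6@104]
After op 5 [order #4] limit_buy(price=97, qty=9): fills=none; bids=[#4:9@97] asks=[#3:6@104]

Answer: bid=- ask=104
bid=- ask=104
bid=- ask=-
bid=- ask=104
bid=97 ask=104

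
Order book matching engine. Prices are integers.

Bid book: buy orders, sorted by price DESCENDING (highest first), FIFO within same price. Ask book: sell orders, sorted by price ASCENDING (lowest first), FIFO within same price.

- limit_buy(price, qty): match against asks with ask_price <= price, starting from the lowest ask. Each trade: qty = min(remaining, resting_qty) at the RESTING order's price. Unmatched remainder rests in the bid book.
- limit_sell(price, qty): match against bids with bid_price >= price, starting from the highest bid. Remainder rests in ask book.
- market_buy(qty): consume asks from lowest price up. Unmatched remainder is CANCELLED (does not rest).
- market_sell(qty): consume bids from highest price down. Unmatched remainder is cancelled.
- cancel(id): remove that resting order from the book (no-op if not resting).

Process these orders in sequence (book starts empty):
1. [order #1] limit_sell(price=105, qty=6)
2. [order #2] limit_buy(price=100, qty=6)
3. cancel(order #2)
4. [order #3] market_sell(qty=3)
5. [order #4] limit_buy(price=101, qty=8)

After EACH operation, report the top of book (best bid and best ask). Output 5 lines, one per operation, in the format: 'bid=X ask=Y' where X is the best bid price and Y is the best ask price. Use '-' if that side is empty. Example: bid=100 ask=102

Answer: bid=- ask=105
bid=100 ask=105
bid=- ask=105
bid=- ask=105
bid=101 ask=105

Derivation:
After op 1 [order #1] limit_sell(price=105, qty=6): fills=none; bids=[-] asks=[#1:6@105]
After op 2 [order #2] limit_buy(price=100, qty=6): fills=none; bids=[#2:6@100] asks=[#1:6@105]
After op 3 cancel(order #2): fills=none; bids=[-] asks=[#1:6@105]
After op 4 [order #3] market_sell(qty=3): fills=none; bids=[-] asks=[#1:6@105]
After op 5 [order #4] limit_buy(price=101, qty=8): fills=none; bids=[#4:8@101] asks=[#1:6@105]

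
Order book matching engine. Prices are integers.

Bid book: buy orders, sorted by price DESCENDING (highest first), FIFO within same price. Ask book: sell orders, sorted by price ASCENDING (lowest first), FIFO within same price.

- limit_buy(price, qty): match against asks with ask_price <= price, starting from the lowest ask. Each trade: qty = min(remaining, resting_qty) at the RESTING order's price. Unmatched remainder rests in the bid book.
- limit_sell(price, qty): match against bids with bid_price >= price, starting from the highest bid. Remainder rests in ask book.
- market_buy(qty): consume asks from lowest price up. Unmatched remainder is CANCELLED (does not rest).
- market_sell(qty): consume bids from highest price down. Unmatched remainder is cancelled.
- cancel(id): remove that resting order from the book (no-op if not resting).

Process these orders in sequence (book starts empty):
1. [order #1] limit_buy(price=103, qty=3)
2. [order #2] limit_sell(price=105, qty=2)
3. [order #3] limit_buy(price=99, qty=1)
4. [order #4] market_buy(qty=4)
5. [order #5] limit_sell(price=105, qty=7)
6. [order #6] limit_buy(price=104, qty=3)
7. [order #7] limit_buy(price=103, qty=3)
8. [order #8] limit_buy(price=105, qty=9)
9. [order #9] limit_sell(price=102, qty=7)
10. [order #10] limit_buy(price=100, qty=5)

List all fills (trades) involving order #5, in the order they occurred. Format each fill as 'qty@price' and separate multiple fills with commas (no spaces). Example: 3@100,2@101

After op 1 [order #1] limit_buy(price=103, qty=3): fills=none; bids=[#1:3@103] asks=[-]
After op 2 [order #2] limit_sell(price=105, qty=2): fills=none; bids=[#1:3@103] asks=[#2:2@105]
After op 3 [order #3] limit_buy(price=99, qty=1): fills=none; bids=[#1:3@103 #3:1@99] asks=[#2:2@105]
After op 4 [order #4] market_buy(qty=4): fills=#4x#2:2@105; bids=[#1:3@103 #3:1@99] asks=[-]
After op 5 [order #5] limit_sell(price=105, qty=7): fills=none; bids=[#1:3@103 #3:1@99] asks=[#5:7@105]
After op 6 [order #6] limit_buy(price=104, qty=3): fills=none; bids=[#6:3@104 #1:3@103 #3:1@99] asks=[#5:7@105]
After op 7 [order #7] limit_buy(price=103, qty=3): fills=none; bids=[#6:3@104 #1:3@103 #7:3@103 #3:1@99] asks=[#5:7@105]
After op 8 [order #8] limit_buy(price=105, qty=9): fills=#8x#5:7@105; bids=[#8:2@105 #6:3@104 #1:3@103 #7:3@103 #3:1@99] asks=[-]
After op 9 [order #9] limit_sell(price=102, qty=7): fills=#8x#9:2@105 #6x#9:3@104 #1x#9:2@103; bids=[#1:1@103 #7:3@103 #3:1@99] asks=[-]
After op 10 [order #10] limit_buy(price=100, qty=5): fills=none; bids=[#1:1@103 #7:3@103 #10:5@100 #3:1@99] asks=[-]

Answer: 7@105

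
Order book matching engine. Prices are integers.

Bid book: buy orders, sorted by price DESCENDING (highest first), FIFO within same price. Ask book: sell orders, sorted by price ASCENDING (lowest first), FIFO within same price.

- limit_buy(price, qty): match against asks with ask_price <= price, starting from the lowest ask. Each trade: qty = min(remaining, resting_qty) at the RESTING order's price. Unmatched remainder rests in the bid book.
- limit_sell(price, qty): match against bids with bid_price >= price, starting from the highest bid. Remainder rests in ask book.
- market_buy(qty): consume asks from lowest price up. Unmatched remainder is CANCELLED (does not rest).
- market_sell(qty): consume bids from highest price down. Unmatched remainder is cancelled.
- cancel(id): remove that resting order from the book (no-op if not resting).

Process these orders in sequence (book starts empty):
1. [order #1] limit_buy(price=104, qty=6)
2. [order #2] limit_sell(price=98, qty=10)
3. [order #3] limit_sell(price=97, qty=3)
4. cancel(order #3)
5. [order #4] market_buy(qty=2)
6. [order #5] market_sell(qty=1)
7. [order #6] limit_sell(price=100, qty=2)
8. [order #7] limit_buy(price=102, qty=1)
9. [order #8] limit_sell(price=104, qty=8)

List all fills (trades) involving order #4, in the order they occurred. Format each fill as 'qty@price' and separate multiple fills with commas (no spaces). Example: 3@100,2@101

Answer: 2@98

Derivation:
After op 1 [order #1] limit_buy(price=104, qty=6): fills=none; bids=[#1:6@104] asks=[-]
After op 2 [order #2] limit_sell(price=98, qty=10): fills=#1x#2:6@104; bids=[-] asks=[#2:4@98]
After op 3 [order #3] limit_sell(price=97, qty=3): fills=none; bids=[-] asks=[#3:3@97 #2:4@98]
After op 4 cancel(order #3): fills=none; bids=[-] asks=[#2:4@98]
After op 5 [order #4] market_buy(qty=2): fills=#4x#2:2@98; bids=[-] asks=[#2:2@98]
After op 6 [order #5] market_sell(qty=1): fills=none; bids=[-] asks=[#2:2@98]
After op 7 [order #6] limit_sell(price=100, qty=2): fills=none; bids=[-] asks=[#2:2@98 #6:2@100]
After op 8 [order #7] limit_buy(price=102, qty=1): fills=#7x#2:1@98; bids=[-] asks=[#2:1@98 #6:2@100]
After op 9 [order #8] limit_sell(price=104, qty=8): fills=none; bids=[-] asks=[#2:1@98 #6:2@100 #8:8@104]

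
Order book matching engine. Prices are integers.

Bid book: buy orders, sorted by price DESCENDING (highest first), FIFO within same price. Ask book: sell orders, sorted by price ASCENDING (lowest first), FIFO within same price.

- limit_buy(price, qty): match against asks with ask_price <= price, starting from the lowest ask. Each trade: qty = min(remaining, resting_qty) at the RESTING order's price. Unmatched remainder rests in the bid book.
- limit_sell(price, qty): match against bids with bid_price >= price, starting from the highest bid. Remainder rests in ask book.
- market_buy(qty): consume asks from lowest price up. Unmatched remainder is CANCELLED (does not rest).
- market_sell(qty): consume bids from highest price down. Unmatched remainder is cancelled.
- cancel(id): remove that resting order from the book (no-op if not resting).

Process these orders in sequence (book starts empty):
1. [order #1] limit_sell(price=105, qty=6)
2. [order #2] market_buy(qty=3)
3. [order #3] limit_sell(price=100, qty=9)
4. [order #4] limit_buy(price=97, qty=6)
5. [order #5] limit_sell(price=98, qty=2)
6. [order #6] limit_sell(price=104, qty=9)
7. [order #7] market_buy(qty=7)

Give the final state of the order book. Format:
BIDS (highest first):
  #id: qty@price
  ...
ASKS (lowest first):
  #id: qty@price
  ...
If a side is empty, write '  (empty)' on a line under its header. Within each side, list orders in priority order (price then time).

Answer: BIDS (highest first):
  #4: 6@97
ASKS (lowest first):
  #3: 4@100
  #6: 9@104
  #1: 3@105

Derivation:
After op 1 [order #1] limit_sell(price=105, qty=6): fills=none; bids=[-] asks=[#1:6@105]
After op 2 [order #2] market_buy(qty=3): fills=#2x#1:3@105; bids=[-] asks=[#1:3@105]
After op 3 [order #3] limit_sell(price=100, qty=9): fills=none; bids=[-] asks=[#3:9@100 #1:3@105]
After op 4 [order #4] limit_buy(price=97, qty=6): fills=none; bids=[#4:6@97] asks=[#3:9@100 #1:3@105]
After op 5 [order #5] limit_sell(price=98, qty=2): fills=none; bids=[#4:6@97] asks=[#5:2@98 #3:9@100 #1:3@105]
After op 6 [order #6] limit_sell(price=104, qty=9): fills=none; bids=[#4:6@97] asks=[#5:2@98 #3:9@100 #6:9@104 #1:3@105]
After op 7 [order #7] market_buy(qty=7): fills=#7x#5:2@98 #7x#3:5@100; bids=[#4:6@97] asks=[#3:4@100 #6:9@104 #1:3@105]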